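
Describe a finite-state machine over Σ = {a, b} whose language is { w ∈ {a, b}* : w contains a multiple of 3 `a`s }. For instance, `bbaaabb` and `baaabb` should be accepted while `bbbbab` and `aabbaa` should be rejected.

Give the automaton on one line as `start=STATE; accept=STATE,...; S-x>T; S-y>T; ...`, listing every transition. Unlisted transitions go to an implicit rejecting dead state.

Keep the running count of `a`s modulo 3: each `a` advances along the cycle S0 → S1 → S2 → S0 while other symbols loop. Accept at S0.
A 3-state machine:
        a   b  
>* S0   S1  S0 
   S1   S2  S1 
   S2   S0  S2 
(> = start, * = accepting)

start=S0; accept=S0; S0-a>S1; S0-b>S0; S1-a>S2; S1-b>S1; S2-a>S0; S2-b>S2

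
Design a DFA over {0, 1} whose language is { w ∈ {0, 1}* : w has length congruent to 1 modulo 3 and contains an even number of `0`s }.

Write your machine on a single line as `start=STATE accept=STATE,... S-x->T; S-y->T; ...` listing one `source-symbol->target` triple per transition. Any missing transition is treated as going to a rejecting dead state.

start=S0; accept=S2; S0-0->S1; S0-1->S2; S1-0->S3; S1-1->S4; S2-0->S4; S2-1->S3; S3-0->S5; S3-1->S0; S4-0->S0; S4-1->S5; S5-0->S2; S5-1->S1

Build one automaton per condition and run them in lockstep. The first has 3 states tracking the input length modulo 3; the second has 2 states tracking the count of `0`s modulo 2. A product state is a pair (one from each), accepting exactly when both do.
        0   1  
>  S0   S1  S2 
   S1   S3  S4 
 * S2   S4  S3 
   S3   S5  S0 
   S4   S0  S5 
   S5   S2  S1 
(> = start, * = accepting)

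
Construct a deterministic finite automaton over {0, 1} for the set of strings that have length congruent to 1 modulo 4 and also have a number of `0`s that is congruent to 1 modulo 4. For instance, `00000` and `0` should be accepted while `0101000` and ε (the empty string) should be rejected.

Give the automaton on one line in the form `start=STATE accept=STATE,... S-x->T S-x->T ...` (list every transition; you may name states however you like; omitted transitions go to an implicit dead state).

Build one automaton per condition and run them in lockstep. One (4 states) tracks the input length modulo 4; the other (4 states) tracks the count of `0`s modulo 4. Each combined state is a pair, one component from each; accept when both components accept.
16 states suffice.
          0    1  
>  S0     S1   S2 
 * S1     S3   S4 
   S2     S4   S5 
   S3     S6   S7 
   S4     S7   S8 
   S5     S8   S9 
   S6     S0  S10 
   S7    S10  S11 
   S8    S11  S12 
   S9    S12   S0 
   S10    S2  S13 
   S11   S13  S14 
   S12   S14   S1 
   S13    S5  S15 
   S14   S15   S3 
   S15    S9   S6 
(> = start, * = accepting)

start=S0 accept=S1 S0-0->S1 S0-1->S2 S1-0->S3 S1-1->S4 S2-0->S4 S2-1->S5 S3-0->S6 S3-1->S7 S4-0->S7 S4-1->S8 S5-0->S8 S5-1->S9 S6-0->S0 S6-1->S10 S7-0->S10 S7-1->S11 S8-0->S11 S8-1->S12 S9-0->S12 S9-1->S0 S10-0->S2 S10-1->S13 S11-0->S13 S11-1->S14 S12-0->S14 S12-1->S1 S13-0->S5 S13-1->S15 S14-0->S15 S14-1->S3 S15-0->S9 S15-1->S6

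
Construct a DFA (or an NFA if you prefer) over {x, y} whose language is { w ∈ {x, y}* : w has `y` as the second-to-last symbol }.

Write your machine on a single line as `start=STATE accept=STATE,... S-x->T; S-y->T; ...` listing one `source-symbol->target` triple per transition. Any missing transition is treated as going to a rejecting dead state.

start=q0; accept=q5,q6; q0-x->q1; q0-y->q2; q1-x->q3; q1-y->q4; q2-x->q5; q2-y->q6; q3-x->q3; q3-y->q4; q4-x->q5; q4-y->q6; q5-x->q3; q5-y->q4; q6-x->q5; q6-y->q6

A DFA must remember the last 2 symbols (since which symbol is second-to-last isn't known until the input ends). Use one state per possible window of the last ≤2 symbols; accept from those whose window starts with `y`.
A 7-state machine:
        x   y  
>  q0   q1  q2 
   q1   q3  q4 
   q2   q5  q6 
   q3   q3  q4 
   q4   q5  q6 
 * q5   q3  q4 
 * q6   q5  q6 
(> = start, * = accepting)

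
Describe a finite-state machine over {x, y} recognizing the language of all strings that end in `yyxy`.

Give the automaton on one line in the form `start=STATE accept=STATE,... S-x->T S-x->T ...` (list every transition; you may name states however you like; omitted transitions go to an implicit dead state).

Let each state record the length of the longest suffix of the input read so far that is also a prefix of `yyxy`. S1 means the last symbol is `y`; S2 means the last 2 symbols are `yy`; S3 means the last 3 symbols are `yyx`; S4 means the last 4 symbols are `yyxy`. Accept only at S4, where the string currently ends in `yyxy`.
A 5-state machine:
        x   y  
>  S0   S0  S1 
   S1   S0  S2 
   S2   S3  S2 
   S3   S0  S4 
 * S4   S0  S2 
(> = start, * = accepting)

start=S0 accept=S4 S0-x->S0 S0-y->S1 S1-x->S0 S1-y->S2 S2-x->S3 S2-y->S2 S3-x->S0 S3-y->S4 S4-x->S0 S4-y->S2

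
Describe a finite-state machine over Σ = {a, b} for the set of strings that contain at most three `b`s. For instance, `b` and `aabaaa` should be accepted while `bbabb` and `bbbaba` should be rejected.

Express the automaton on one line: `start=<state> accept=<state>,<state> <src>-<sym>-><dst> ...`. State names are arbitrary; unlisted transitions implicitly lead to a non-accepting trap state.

start=q0 accept=q0,q1,q2,q3 q0-a->q0 q0-b->q1 q1-a->q1 q1-b->q2 q2-a->q2 q2-b->q3 q3-a->q3 q3-b->q4 q4-a->q4 q4-b->q4

Count `b`s, saturating at 4: states q0 through q3 mean 0 through 3 `b`s seen; q4 means more than 3. Each `b` increments (capped at q4); other symbols loop. Accept from {q0, q1, q2, q3}.
A 5-state machine:
        a   b  
>* q0   q0  q1 
 * q1   q1  q2 
 * q2   q2  q3 
 * q3   q3  q4 
   q4   q4  q4 
(> = start, * = accepting)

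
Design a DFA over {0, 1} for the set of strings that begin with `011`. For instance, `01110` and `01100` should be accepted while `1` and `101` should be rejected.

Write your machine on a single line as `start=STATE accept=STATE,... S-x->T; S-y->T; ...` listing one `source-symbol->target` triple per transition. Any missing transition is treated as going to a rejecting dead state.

start=q0; accept=q3; q0-0->q1; q0-1->q4; q1-0->q4; q1-1->q2; q2-0->q4; q2-1->q3; q3-0->q3; q3-1->q3; q4-0->q4; q4-1->q4

Check the first 3 symbols one by one: q0 through q2 record how many have matched `011` so far; any wrong symbol goes to the dead state q4. After all 3 match we enter the accepting sink q3.
With 5 states:
        0   1  
>  q0   q1  q4 
   q1   q4  q2 
   q2   q4  q3 
 * q3   q3  q3 
   q4   q4  q4 
(> = start, * = accepting)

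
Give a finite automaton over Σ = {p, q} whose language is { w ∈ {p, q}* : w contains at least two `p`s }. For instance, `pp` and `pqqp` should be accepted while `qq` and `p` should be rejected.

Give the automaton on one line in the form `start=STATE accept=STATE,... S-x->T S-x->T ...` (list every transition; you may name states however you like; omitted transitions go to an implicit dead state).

Only the number of `p`s matters, and only up to 3. Make a chain S0 → S1 → S2 → S3 advanced by each `p` (with S3 absorbing); every other symbol self-loops. The accepting set is {S2, S3}.
With 4 states:
        p   q  
>  S0   S1  S0 
   S1   S2  S1 
 * S2   S3  S2 
 * S3   S3  S3 
(> = start, * = accepting)

start=S0 accept=S2,S3 S0-p->S1 S0-q->S0 S1-p->S2 S1-q->S1 S2-p->S3 S2-q->S2 S3-p->S3 S3-q->S3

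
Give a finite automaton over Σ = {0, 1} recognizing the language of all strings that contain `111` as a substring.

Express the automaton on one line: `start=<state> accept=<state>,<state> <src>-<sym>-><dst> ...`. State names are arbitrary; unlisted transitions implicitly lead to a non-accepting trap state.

start=q0 accept=q3 q0-0->q0 q0-1->q1 q1-0->q0 q1-1->q2 q2-0->q0 q2-1->q3 q3-0->q3 q3-1->q3

Track how much of `111` has been matched so far: state q0 is no progress, q3 is the absorbing accept state reached once `111` has occurred. Intermediate states record partial matches; on a mismatch, fall back to the longest reusable overlap.
With 4 states:
        0   1  
>  q0   q0  q1 
   q1   q0  q2 
   q2   q0  q3 
 * q3   q3  q3 
(> = start, * = accepting)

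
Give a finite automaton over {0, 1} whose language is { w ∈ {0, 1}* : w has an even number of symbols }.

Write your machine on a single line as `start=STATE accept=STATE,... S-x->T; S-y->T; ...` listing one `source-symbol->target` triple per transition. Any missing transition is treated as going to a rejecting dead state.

start=q0; accept=q0; q0-0->q1; q0-1->q1; q1-0->q0; q1-1->q0

Only the length mod 2 matters, so use a 2-cycle: from any state, every input symbol moves to the next state, wrapping q1 back to q0. Mark q0 accepting.
With 2 states:
        0   1  
>* q0   q1  q1 
   q1   q0  q0 
(> = start, * = accepting)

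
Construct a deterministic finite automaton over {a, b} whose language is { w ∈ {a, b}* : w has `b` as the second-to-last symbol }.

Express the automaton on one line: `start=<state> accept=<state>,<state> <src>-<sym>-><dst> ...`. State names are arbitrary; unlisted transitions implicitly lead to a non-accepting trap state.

start=S0 accept=S5,S6 S0-a->S1 S0-b->S2 S1-a->S3 S1-b->S4 S2-a->S5 S2-b->S6 S3-a->S3 S3-b->S4 S4-a->S5 S4-b->S6 S5-a->S3 S5-b->S4 S6-a->S5 S6-b->S6

Because acceptance depends on a position counted from the end, the machine has to buffer the most recent 2 symbols. Make each state the string of the last up-to-2 symbols read; on input `x` shift the window left and append `x`. Accept when the buffered window has length 2 and begins with `b`.
        a   b  
>  S0   S1  S2 
   S1   S3  S4 
   S2   S5  S6 
   S3   S3  S4 
   S4   S5  S6 
 * S5   S3  S4 
 * S6   S5  S6 
(> = start, * = accepting)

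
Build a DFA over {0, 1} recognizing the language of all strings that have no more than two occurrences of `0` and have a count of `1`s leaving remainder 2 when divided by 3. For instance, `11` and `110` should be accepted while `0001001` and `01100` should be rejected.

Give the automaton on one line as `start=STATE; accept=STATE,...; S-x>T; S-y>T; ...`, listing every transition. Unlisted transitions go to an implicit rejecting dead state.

start=S0; accept=S5,S8,S9; S0-0>S1; S0-1>S2; S1-0>S3; S1-1>S4; S2-0>S4; S2-1>S5; S3-0>S6; S3-1>S7; S4-0>S7; S4-1>S8; S5-0>S8; S5-1>S0; S6-0>S6; S6-1>S6; S7-0>S6; S7-1>S9; S8-0>S9; S8-1>S1; S9-0>S6; S9-1>S3

Handle the two conditions separately and then intersect. The first has 4 states tracking the count of `0`s, saturating at 3; the second has 3 states tracking the count of `1`s modulo 3. A product state is a pair (one from each), accepting exactly when both do. Equivalent product states are then merged.
With 10 states:
        0   1  
>  S0   S1  S2 
   S1   S3  S4 
   S2   S4  S5 
   S3   S6  S7 
   S4   S7  S8 
 * S5   S8  S0 
   S6   S6  S6 
   S7   S6  S9 
 * S8   S9  S1 
 * S9   S6  S3 
(> = start, * = accepting)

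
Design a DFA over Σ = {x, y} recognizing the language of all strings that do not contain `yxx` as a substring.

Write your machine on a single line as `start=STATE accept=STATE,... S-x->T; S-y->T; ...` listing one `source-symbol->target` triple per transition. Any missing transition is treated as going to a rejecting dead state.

start=s0; accept=s0,s1,s2; s0-x->s0; s0-y->s1; s1-x->s2; s1-y->s1; s2-x->s3; s2-y->s1; s3-x->s3; s3-y->s3

This is the complement of 'contains `yxx`'. Use the same substring-matching states — s0 through s3 holding how much of `yxx` has just been matched — but flip the accepting set: everything except the trap s3 accepts.
        x   y  
>* s0   s0  s1 
 * s1   s2  s1 
 * s2   s3  s1 
   s3   s3  s3 
(> = start, * = accepting)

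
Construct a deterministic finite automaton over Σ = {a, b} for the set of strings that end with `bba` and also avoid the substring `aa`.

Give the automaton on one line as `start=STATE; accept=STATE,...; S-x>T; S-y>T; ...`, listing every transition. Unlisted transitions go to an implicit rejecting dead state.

Run two small machines in parallel and take their product. One (4 states) tracks how much of the suffix `bba` has currently been matched; the other (3 states) tracks partial matches of the forbidden pattern `aa`. Each combined state is a pair, one component from each; accept when both components accept. After merging equivalent states the machine shrinks.
With 6 states:
        a   b  
>  s0   s1  s2 
   s1   s3  s2 
   s2   s1  s4 
   s3   s3  s3 
   s4   s5  s4 
 * s5   s3  s2 
(> = start, * = accepting)

start=s0; accept=s5; s0-a>s1; s0-b>s2; s1-a>s3; s1-b>s2; s2-a>s1; s2-b>s4; s3-a>s3; s3-b>s3; s4-a>s5; s4-b>s4; s5-a>s3; s5-b>s2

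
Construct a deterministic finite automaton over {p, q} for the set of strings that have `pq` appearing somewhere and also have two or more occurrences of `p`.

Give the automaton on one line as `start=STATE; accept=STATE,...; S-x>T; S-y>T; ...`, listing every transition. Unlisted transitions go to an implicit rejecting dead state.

Handle the two conditions separately and then intersect. The first has 3 states tracking whether and how much of `pq` has been seen; the second has 4 states tracking the count of `p`s, saturating at 3. A product state is a pair (one from each), accepting exactly when both do.
7 states suffice.
        p   q  
>  s0   s1  s0 
   s1   s2  s3 
   s2   s4  s5 
   s3   s5  s3 
   s4   s4  s6 
 * s5   s6  s5 
 * s6   s6  s6 
(> = start, * = accepting)

start=s0; accept=s5,s6; s0-p>s1; s0-q>s0; s1-p>s2; s1-q>s3; s2-p>s4; s2-q>s5; s3-p>s5; s3-q>s3; s4-p>s4; s4-q>s6; s5-p>s6; s5-q>s5; s6-p>s6; s6-q>s6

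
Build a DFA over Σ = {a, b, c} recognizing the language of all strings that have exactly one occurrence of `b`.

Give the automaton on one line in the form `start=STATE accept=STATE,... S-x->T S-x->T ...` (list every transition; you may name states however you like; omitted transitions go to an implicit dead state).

start=q0 accept=q1 q0-a->q0 q0-b->q1 q0-c->q0 q1-a->q1 q1-b->q2 q1-c->q1 q2-a->q2 q2-b->q2 q2-c->q2

Count `b`s, saturating at 2: state q0 means no `b` yet, q1 means one `b` seen, q2 means more than one. Each `b` increments (capped at q2); other symbols loop. Accept from {q1}.
A 3-state machine:
        a   b   c  
>  q0   q0  q1  q0 
 * q1   q1  q2  q1 
   q2   q2  q2  q2 
(> = start, * = accepting)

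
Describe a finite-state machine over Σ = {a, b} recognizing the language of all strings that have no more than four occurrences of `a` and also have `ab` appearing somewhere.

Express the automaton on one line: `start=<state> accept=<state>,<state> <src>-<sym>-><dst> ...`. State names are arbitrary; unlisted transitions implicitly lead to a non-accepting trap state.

Handle the two conditions separately and then intersect. The first has 6 states tracking the count of `a`s, saturating at 5; the second has 3 states tracking whether and how much of `ab` has been seen. A product state is a pair (one from each), accepting exactly when both do. After merging equivalent states the machine shrinks.
        a   b  
>  S0   S1  S0 
   S1   S2  S3 
   S2   S4  S5 
 * S3   S5  S3 
   S4   S6  S7 
 * S5   S7  S5 
   S6   S8  S9 
 * S7   S9  S7 
   S8   S8  S8 
 * S9   S8  S9 
(> = start, * = accepting)

start=S0 accept=S3,S5,S7,S9 S0-a->S1 S0-b->S0 S1-a->S2 S1-b->S3 S2-a->S4 S2-b->S5 S3-a->S5 S3-b->S3 S4-a->S6 S4-b->S7 S5-a->S7 S5-b->S5 S6-a->S8 S6-b->S9 S7-a->S9 S7-b->S7 S8-a->S8 S8-b->S8 S9-a->S8 S9-b->S9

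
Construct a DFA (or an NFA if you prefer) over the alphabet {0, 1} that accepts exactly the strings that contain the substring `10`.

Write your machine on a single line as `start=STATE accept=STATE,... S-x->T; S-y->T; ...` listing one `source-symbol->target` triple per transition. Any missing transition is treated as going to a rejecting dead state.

start=s0; accept=s2; s0-0->s0; s0-1->s1; s1-0->s2; s1-1->s1; s2-0->s2; s2-1->s2

States s0..s1 record the length of the longest prefix of `10` that matches the current input suffix. Reaching s2 means `10` has been seen, and we stay there forever. Accept from s2.
With 3 states:
        0   1  
>  s0   s0  s1 
   s1   s2  s1 
 * s2   s2  s2 
(> = start, * = accepting)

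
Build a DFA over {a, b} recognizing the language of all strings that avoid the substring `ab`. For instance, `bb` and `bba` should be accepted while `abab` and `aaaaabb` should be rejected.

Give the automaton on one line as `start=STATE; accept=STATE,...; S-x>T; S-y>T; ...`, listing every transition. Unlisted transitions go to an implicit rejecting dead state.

Track partial matches of the forbidden pattern `ab`. State q2 is a dead state reached once `ab` has occurred; every other state accepts. q0 means no part of `ab` is currently matched.
3 states suffice.
        a   b  
>* q0   q1  q0 
 * q1   q1  q2 
   q2   q2  q2 
(> = start, * = accepting)

start=q0; accept=q0,q1; q0-a>q1; q0-b>q0; q1-a>q1; q1-b>q2; q2-a>q2; q2-b>q2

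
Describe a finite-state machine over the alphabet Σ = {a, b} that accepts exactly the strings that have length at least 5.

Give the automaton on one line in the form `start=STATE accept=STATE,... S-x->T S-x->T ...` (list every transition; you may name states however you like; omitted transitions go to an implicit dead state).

We only need to distinguish lengths 0, 1, …, 5, and '>5'. Chain s0 → s1 → s2 → s3 → s4 → s5 → s6 on every symbol, with s6 looping. Accepting states: {s5, s6}.
7 states suffice.
        a   b  
>  s0   s1  s1 
   s1   s2  s2 
   s2   s3  s3 
   s3   s4  s4 
   s4   s5  s5 
 * s5   s6  s6 
 * s6   s6  s6 
(> = start, * = accepting)

start=s0 accept=s5,s6 s0-a->s1 s0-b->s1 s1-a->s2 s1-b->s2 s2-a->s3 s2-b->s3 s3-a->s4 s3-b->s4 s4-a->s5 s4-b->s5 s5-a->s6 s5-b->s6 s6-a->s6 s6-b->s6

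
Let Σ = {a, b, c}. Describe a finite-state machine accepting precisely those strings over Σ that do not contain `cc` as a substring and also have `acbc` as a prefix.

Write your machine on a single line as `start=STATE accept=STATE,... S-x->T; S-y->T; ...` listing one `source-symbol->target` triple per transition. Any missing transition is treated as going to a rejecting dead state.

Handle the two conditions separately and then intersect. The first has 3 states tracking partial matches of the forbidden pattern `cc`; the second has 6 states tracking whether the input so far still matches the prefix `acbc`. A product state is a pair (one from each), accepting exactly when both do. After merging equivalent states the machine shrinks.
7 states suffice.
        a   b   c  
>  q0   q1  q2  q2 
   q1   q2  q2  q3 
   q2   q2  q2  q2 
   q3   q2  q4  q2 
   q4   q2  q2  q5 
 * q5   q6  q6  q2 
 * q6   q6  q6  q5 
(> = start, * = accepting)

start=q0; accept=q5,q6; q0-a->q1; q0-b->q2; q0-c->q2; q1-a->q2; q1-b->q2; q1-c->q3; q2-a->q2; q2-b->q2; q2-c->q2; q3-a->q2; q3-b->q4; q3-c->q2; q4-a->q2; q4-b->q2; q4-c->q5; q5-a->q6; q5-b->q6; q5-c->q2; q6-a->q6; q6-b->q6; q6-c->q5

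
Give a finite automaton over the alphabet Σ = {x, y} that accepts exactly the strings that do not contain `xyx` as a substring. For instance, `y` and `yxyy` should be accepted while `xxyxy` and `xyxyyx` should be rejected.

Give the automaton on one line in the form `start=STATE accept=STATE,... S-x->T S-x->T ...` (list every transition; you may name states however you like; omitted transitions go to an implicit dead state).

Track partial matches of the forbidden pattern `xyx`. State s3 is a dead state reached once `xyx` has occurred; every other state accepts. s0 means no part of `xyx` is currently matched.
With 4 states:
        x   y  
>* s0   s1  s0 
 * s1   s1  s2 
 * s2   s3  s0 
   s3   s3  s3 
(> = start, * = accepting)

start=s0 accept=s0,s1,s2 s0-x->s1 s0-y->s0 s1-x->s1 s1-y->s2 s2-x->s3 s2-y->s0 s3-x->s3 s3-y->s3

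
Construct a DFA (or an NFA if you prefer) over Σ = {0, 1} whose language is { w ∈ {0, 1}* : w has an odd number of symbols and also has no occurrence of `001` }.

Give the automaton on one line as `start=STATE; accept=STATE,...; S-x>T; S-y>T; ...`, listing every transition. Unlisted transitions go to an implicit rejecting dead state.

start=q0; accept=q1,q2,q5; q0-0>q1; q0-1>q2; q1-0>q3; q1-1>q0; q2-0>q4; q2-1>q0; q3-0>q5; q3-1>q6; q4-0>q5; q4-1>q2; q5-0>q3; q5-1>q6; q6-0>q6; q6-1>q6

Run two small machines in parallel and take their product. The first has 2 states tracking the input length modulo 2; the second has 4 states tracking partial matches of the forbidden pattern `001`. A product state is a pair (one from each), accepting exactly when both do. After merging equivalent states the machine shrinks.
        0   1  
>  q0   q1  q2 
 * q1   q3  q0 
 * q2   q4  q0 
   q3   q5  q6 
   q4   q5  q2 
 * q5   q3  q6 
   q6   q6  q6 
(> = start, * = accepting)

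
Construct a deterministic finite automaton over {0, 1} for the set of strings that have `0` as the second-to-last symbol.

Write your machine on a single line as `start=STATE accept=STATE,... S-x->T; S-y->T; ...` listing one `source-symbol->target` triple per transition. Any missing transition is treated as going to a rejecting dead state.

Because acceptance depends on a position counted from the end, the machine has to buffer the most recent 2 symbols. Make each state the string of the last up-to-2 symbols read; on input `x` shift the window left and append `x`. Accept when the buffered window has length 2 and begins with `0`.
7 states suffice.
        0   1  
>  q0   q1  q2 
   q1   q3  q4 
   q2   q5  q6 
 * q3   q3  q4 
 * q4   q5  q6 
   q5   q3  q4 
   q6   q5  q6 
(> = start, * = accepting)

start=q0; accept=q3,q4; q0-0->q1; q0-1->q2; q1-0->q3; q1-1->q4; q2-0->q5; q2-1->q6; q3-0->q3; q3-1->q4; q4-0->q5; q4-1->q6; q5-0->q3; q5-1->q4; q6-0->q5; q6-1->q6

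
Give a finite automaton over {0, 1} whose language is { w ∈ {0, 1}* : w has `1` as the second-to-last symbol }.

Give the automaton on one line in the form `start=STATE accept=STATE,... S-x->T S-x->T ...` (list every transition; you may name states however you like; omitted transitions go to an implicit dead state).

Because acceptance depends on a position counted from the end, the machine has to buffer the most recent 2 symbols. Make each state the string of the last up-to-2 symbols read; on input `x` shift the window left and append `x`. Accept when the buffered window has length 2 and begins with `1`.
7 states suffice.
       0  1 
>  A   B  C 
   B   D  E 
   C   F  G 
   D   D  E 
   E   F  G 
 * F   D  E 
 * G   F  G 
(> = start, * = accepting)

start=A accept=F,G A-0->B A-1->C B-0->D B-1->E C-0->F C-1->G D-0->D D-1->E E-0->F E-1->G F-0->D F-1->E G-0->F G-1->G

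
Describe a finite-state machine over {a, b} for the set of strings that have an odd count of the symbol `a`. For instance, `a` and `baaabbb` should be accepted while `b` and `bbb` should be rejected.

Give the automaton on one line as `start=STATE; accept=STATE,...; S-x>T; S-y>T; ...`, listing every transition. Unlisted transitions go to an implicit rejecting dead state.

The only thing that matters is how many `a`s have appeared, reduced mod 2. Use one state per residue: q0 for 0, …, q1 for 1. Reading `a` moves to the next residue; anything else stays put. q1 is accepting.
2 states suffice.
        a   b  
>  q0   q1  q0 
 * q1   q0  q1 
(> = start, * = accepting)

start=q0; accept=q1; q0-a>q1; q0-b>q0; q1-a>q0; q1-b>q1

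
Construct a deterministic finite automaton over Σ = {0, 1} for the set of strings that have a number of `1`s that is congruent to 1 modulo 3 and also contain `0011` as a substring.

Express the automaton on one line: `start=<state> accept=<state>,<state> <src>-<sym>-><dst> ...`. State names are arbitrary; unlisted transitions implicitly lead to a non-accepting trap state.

start=S0 accept=S14 S0-0->S1 S0-1->S2 S1-0->S3 S1-1->S2 S2-0->S4 S2-1->S5 S3-0->S3 S3-1->S6 S4-0->S7 S4-1->S5 S5-0->S8 S5-1->S0 S6-0->S4 S6-1->S9 S7-0->S7 S7-1->S10 S8-0->S11 S8-1->S0 S9-0->S9 S9-1->S12 S10-0->S8 S10-1->S12 S11-0->S11 S11-1->S13 S12-0->S12 S12-1->S14 S13-0->S1 S13-1->S14 S14-0->S14 S14-1->S9

Handle the two conditions separately and then intersect. The first has 3 states tracking the count of `1`s modulo 3; the second has 5 states tracking whether and how much of `0011` has been seen. A product state is a pair (one from each), accepting exactly when both do.
15 states suffice.
          0    1  
>  S0     S1   S2 
   S1     S3   S2 
   S2     S4   S5 
   S3     S3   S6 
   S4     S7   S5 
   S5     S8   S0 
   S6     S4   S9 
   S7     S7  S10 
   S8    S11   S0 
   S9     S9  S12 
   S10    S8  S12 
   S11   S11  S13 
   S12   S12  S14 
   S13    S1  S14 
 * S14   S14   S9 
(> = start, * = accepting)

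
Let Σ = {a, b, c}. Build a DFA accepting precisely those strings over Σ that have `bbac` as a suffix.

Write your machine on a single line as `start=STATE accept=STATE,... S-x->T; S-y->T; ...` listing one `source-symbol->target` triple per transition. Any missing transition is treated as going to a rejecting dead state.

Let each state record the length of the longest suffix of the input read so far that is also a prefix of `bbac`. q1 means the last symbol is `b`; q2 means the last 2 symbols are `bb`; q3 means the last 3 symbols are `bba`; q4 means the last 4 symbols are `bbac`. Accept only at q4, where the string currently ends in `bbac`.
A 5-state machine:
        a   b   c  
>  q0   q0  q1  q0 
   q1   q0  q2  q0 
   q2   q3  q2  q0 
   q3   q0  q1  q4 
 * q4   q0  q1  q0 
(> = start, * = accepting)

start=q0; accept=q4; q0-a->q0; q0-b->q1; q0-c->q0; q1-a->q0; q1-b->q2; q1-c->q0; q2-a->q3; q2-b->q2; q2-c->q0; q3-a->q0; q3-b->q1; q3-c->q4; q4-a->q0; q4-b->q1; q4-c->q0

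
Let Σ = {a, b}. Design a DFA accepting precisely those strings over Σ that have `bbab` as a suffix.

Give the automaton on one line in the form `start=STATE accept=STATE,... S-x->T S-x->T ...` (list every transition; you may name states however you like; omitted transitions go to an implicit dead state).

start=q0 accept=q4 q0-a->q0 q0-b->q1 q1-a->q0 q1-b->q2 q2-a->q3 q2-b->q2 q3-a->q0 q3-b->q4 q4-a->q0 q4-b->q2

Remember how much of `bbab` the current input suffix matches. State q0 means no match yet; q1 means the last symbol is `b`; q2 means the last 2 symbols are `bb`; q3 means the last 3 symbols are `bba`; q4 means the last 4 symbols are `bbab`. Only q4 accepts. On a mismatch, fall back to the longest proper suffix that is still a prefix of `bbab`.
        a   b  
>  q0   q0  q1 
   q1   q0  q2 
   q2   q3  q2 
   q3   q0  q4 
 * q4   q0  q2 
(> = start, * = accepting)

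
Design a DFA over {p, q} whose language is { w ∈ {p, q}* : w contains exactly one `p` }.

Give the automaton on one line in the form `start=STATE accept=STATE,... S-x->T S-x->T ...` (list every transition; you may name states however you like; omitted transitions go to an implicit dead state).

Only the number of `p`s matters, and only up to 2. Make a chain A → B → C advanced by each `p` (with C absorbing); every other symbol self-loops. The accepting set is {B}.
       p  q 
>  A   B  A 
 * B   C  B 
   C   C  C 
(> = start, * = accepting)

start=A accept=B A-p->B A-q->A B-p->C B-q->B C-p->C C-q->C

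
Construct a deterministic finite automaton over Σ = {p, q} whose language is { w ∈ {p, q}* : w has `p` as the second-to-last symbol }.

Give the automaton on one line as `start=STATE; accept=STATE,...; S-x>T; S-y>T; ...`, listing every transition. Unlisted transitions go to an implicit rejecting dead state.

start=A; accept=D,E; A-p>B; A-q>C; B-p>D; B-q>E; C-p>F; C-q>G; D-p>D; D-q>E; E-p>F; E-q>G; F-p>D; F-q>E; G-p>F; G-q>G

Because acceptance depends on a position counted from the end, the machine has to buffer the most recent 2 symbols. Make each state the string of the last up-to-2 symbols read; on input `x` shift the window left and append `x`. Accept when the buffered window has length 2 and begins with `p`.
       p  q 
>  A   B  C 
   B   D  E 
   C   F  G 
 * D   D  E 
 * E   F  G 
   F   D  E 
   G   F  G 
(> = start, * = accepting)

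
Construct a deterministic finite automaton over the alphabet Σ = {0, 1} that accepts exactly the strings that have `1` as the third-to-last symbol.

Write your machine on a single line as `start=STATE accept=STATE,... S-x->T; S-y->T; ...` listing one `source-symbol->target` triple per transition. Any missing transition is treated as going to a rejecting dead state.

start=q0; accept=q11,q12,q13,q14; q0-0->q1; q0-1->q2; q1-0->q3; q1-1->q4; q2-0->q5; q2-1->q6; q3-0->q7; q3-1->q8; q4-0->q9; q4-1->q10; q5-0->q11; q5-1->q12; q6-0->q13; q6-1->q14; q7-0->q7; q7-1->q8; q8-0->q9; q8-1->q10; q9-0->q11; q9-1->q12; q10-0->q13; q10-1->q14; q11-0->q7; q11-1->q8; q12-0->q9; q12-1->q10; q13-0->q11; q13-1->q12; q14-0->q13; q14-1->q14

A DFA must remember the last 3 symbols (since which symbol is third-to-last isn't known until the input ends). Use one state per possible window of the last ≤3 symbols; accept from those whose window starts with `1`.
          0    1  
>  q0     q1   q2 
   q1     q3   q4 
   q2     q5   q6 
   q3     q7   q8 
   q4     q9  q10 
   q5    q11  q12 
   q6    q13  q14 
   q7     q7   q8 
   q8     q9  q10 
   q9    q11  q12 
   q10   q13  q14 
 * q11    q7   q8 
 * q12    q9  q10 
 * q13   q11  q12 
 * q14   q13  q14 
(> = start, * = accepting)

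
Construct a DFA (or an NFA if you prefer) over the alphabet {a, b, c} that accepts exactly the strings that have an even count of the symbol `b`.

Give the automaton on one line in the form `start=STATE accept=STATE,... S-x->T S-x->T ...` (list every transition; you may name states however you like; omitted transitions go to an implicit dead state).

The only thing that matters is how many `b`s have appeared, reduced mod 2. Use one state per residue: q0 for 0, …, q1 for 1. Reading `b` moves to the next residue; anything else stays put. q0 is accepting.
With 2 states:
        a   b   c  
>* q0   q0  q1  q0 
   q1   q1  q0  q1 
(> = start, * = accepting)

start=q0 accept=q0 q0-a->q0 q0-b->q1 q0-c->q0 q1-a->q1 q1-b->q0 q1-c->q1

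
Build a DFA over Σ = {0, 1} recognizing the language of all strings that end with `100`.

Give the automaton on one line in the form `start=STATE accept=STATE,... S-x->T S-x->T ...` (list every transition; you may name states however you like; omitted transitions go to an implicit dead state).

start=q0 accept=q3 q0-0->q0 q0-1->q1 q1-0->q2 q1-1->q1 q2-0->q3 q2-1->q1 q3-0->q0 q3-1->q1

Let each state record the length of the longest suffix of the input read so far that is also a prefix of `100`. q1 means the last symbol is `1`; q2 means the last 2 symbols are `10`; q3 means the last 3 symbols are `100`. Accept only at q3, where the string currently ends in `100`.
        0   1  
>  q0   q0  q1 
   q1   q2  q1 
   q2   q3  q1 
 * q3   q0  q1 
(> = start, * = accepting)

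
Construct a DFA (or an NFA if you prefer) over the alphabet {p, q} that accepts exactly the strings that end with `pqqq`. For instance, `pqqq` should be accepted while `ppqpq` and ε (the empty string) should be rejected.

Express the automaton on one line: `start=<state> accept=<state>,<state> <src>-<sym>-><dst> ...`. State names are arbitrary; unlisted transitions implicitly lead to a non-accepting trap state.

Remember how much of `pqqq` the current input suffix matches. State S0 means no match yet; S1 means the last symbol is `p`; S2 means the last 2 symbols are `pq`; S3 means the last 3 symbols are `pqq`; S4 means the last 4 symbols are `pqqq`. Only S4 accepts. On a mismatch, fall back to the longest proper suffix that is still a prefix of `pqqq`.
        p   q  
>  S0   S1  S0 
   S1   S1  S2 
   S2   S1  S3 
   S3   S1  S4 
 * S4   S1  S0 
(> = start, * = accepting)

start=S0 accept=S4 S0-p->S1 S0-q->S0 S1-p->S1 S1-q->S2 S2-p->S1 S2-q->S3 S3-p->S1 S3-q->S4 S4-p->S1 S4-q->S0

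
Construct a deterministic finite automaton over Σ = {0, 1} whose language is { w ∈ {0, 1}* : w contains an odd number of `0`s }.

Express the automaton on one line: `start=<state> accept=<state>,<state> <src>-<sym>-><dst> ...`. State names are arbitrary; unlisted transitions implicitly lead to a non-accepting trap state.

start=A accept=B A-0->B A-1->A B-0->A B-1->B

Keep the running count of `0`s modulo 2: each `0` advances along the cycle A → B → A while other symbols loop. Accept at B.
With 2 states:
       0  1 
>  A   B  A 
 * B   A  B 
(> = start, * = accepting)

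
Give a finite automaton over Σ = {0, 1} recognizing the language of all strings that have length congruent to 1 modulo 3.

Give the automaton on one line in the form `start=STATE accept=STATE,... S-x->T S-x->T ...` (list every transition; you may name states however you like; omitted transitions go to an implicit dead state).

start=s0 accept=s1 s0-0->s1 s0-1->s1 s1-0->s2 s1-1->s2 s2-0->s0 s2-1->s0

Count input length modulo 3: every symbol advances one step around the cycle s0 → s1 → s2 → s0. Accept at s1.
        0   1  
>  s0   s1  s1 
 * s1   s2  s2 
   s2   s0  s0 
(> = start, * = accepting)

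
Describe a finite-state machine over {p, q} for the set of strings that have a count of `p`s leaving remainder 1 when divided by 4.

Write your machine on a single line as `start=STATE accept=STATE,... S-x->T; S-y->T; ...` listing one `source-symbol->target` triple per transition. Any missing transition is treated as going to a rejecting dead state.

start=A; accept=B; A-p->B; A-q->A; B-p->C; B-q->B; C-p->D; C-q->C; D-p->A; D-q->D

Keep the running count of `p`s modulo 4: each `p` advances along the cycle A → B → C → D → A while other symbols loop. Accept at B.
4 states suffice.
       p  q 
>  A   B  A 
 * B   C  B 
   C   D  C 
   D   A  D 
(> = start, * = accepting)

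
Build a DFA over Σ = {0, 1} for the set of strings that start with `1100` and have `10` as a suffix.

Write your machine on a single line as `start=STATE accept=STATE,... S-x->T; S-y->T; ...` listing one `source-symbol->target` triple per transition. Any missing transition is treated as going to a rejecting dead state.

start=s0; accept=s7; s0-0->s1; s0-1->s2; s1-0->s1; s1-1->s1; s2-0->s1; s2-1->s3; s3-0->s4; s3-1->s1; s4-0->s5; s4-1->s1; s5-0->s5; s5-1->s6; s6-0->s7; s6-1->s6; s7-0->s5; s7-1->s6

Handle the two conditions separately and then intersect. The first has 6 states tracking whether the input so far still matches the prefix `1100`; the second has 3 states tracking how much of the suffix `10` has currently been matched. A product state is a pair (one from each), accepting exactly when both do. Equivalent product states are then merged.
        0   1  
>  s0   s1  s2 
   s1   s1  s1 
   s2   s1  s3 
   s3   s4  s1 
   s4   s5  s1 
   s5   s5  s6 
   s6   s7  s6 
 * s7   s5  s6 
(> = start, * = accepting)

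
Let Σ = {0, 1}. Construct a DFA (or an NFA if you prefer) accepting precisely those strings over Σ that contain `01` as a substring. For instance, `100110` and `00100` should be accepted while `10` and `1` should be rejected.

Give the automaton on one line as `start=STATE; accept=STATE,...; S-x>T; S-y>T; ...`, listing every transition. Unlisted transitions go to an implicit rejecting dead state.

States q0..q1 record the length of the longest prefix of `01` that matches the current input suffix. Reaching q2 means `01` has been seen, and we stay there forever. Accept from q2.
A 3-state machine:
        0   1  
>  q0   q1  q0 
   q1   q1  q2 
 * q2   q2  q2 
(> = start, * = accepting)

start=q0; accept=q2; q0-0>q1; q0-1>q0; q1-0>q1; q1-1>q2; q2-0>q2; q2-1>q2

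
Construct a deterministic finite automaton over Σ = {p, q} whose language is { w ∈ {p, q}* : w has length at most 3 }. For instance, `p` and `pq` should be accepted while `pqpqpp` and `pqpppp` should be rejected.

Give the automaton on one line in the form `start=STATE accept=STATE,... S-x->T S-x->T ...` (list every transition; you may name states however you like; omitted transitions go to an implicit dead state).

start=s0 accept=s0,s1,s2,s3 s0-p->s1 s0-q->s1 s1-p->s2 s1-q->s2 s2-p->s3 s2-q->s3 s3-p->s4 s3-q->s4 s4-p->s4 s4-q->s4

We only need to distinguish lengths 0, 1, …, 3, and '>3'. Chain s0 → s1 → s2 → s3 → s4 on every symbol, with s4 looping. Accepting states: {s0, s1, s2, s3}.
        p   q  
>* s0   s1  s1 
 * s1   s2  s2 
 * s2   s3  s3 
 * s3   s4  s4 
   s4   s4  s4 
(> = start, * = accepting)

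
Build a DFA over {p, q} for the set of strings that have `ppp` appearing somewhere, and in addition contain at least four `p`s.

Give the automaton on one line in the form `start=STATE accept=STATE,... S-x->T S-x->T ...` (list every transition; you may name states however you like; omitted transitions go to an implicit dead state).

Run two small machines in parallel and take their product. The first has 4 states tracking whether and how much of `ppp` has been seen; the second has 6 states tracking the count of `p`s, saturating at 5. A product state is a pair (one from each), accepting exactly when both do.
18 states suffice.
          p    q  
>  S0     S1   S0 
   S1     S2   S3 
   S2     S4   S5 
   S3     S6   S3 
   S4     S7   S4 
   S5     S8   S5 
   S6     S9   S5 
 * S7    S10   S7 
   S8    S11  S12 
   S9     S7  S12 
 * S10   S10  S10 
   S11   S10  S13 
   S12   S14  S12 
   S13   S15  S13 
   S14   S16  S13 
   S15   S16  S17 
   S16   S10  S17 
   S17   S15  S17 
(> = start, * = accepting)

start=S0 accept=S7,S10 S0-p->S1 S0-q->S0 S1-p->S2 S1-q->S3 S2-p->S4 S2-q->S5 S3-p->S6 S3-q->S3 S4-p->S7 S4-q->S4 S5-p->S8 S5-q->S5 S6-p->S9 S6-q->S5 S7-p->S10 S7-q->S7 S8-p->S11 S8-q->S12 S9-p->S7 S9-q->S12 S10-p->S10 S10-q->S10 S11-p->S10 S11-q->S13 S12-p->S14 S12-q->S12 S13-p->S15 S13-q->S13 S14-p->S16 S14-q->S13 S15-p->S16 S15-q->S17 S16-p->S10 S16-q->S17 S17-p->S15 S17-q->S17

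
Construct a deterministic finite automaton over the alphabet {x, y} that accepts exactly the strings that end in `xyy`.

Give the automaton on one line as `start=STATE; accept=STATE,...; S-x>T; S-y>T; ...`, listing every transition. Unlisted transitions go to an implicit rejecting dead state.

Remember how much of `xyy` the current input suffix matches. State s0 means no match yet; s1 means the last symbol is `x`; s2 means the last 2 symbols are `xy`; s3 means the last 3 symbols are `xyy`. Only s3 accepts. On a mismatch, fall back to the longest proper suffix that is still a prefix of `xyy`.
4 states suffice.
        x   y  
>  s0   s1  s0 
   s1   s1  s2 
   s2   s1  s3 
 * s3   s1  s0 
(> = start, * = accepting)

start=s0; accept=s3; s0-x>s1; s0-y>s0; s1-x>s1; s1-y>s2; s2-x>s1; s2-y>s3; s3-x>s1; s3-y>s0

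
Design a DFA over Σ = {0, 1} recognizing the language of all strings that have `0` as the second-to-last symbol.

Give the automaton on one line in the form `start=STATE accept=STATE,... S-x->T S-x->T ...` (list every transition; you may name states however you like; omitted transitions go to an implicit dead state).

start=S0 accept=S3,S4 S0-0->S1 S0-1->S2 S1-0->S3 S1-1->S4 S2-0->S5 S2-1->S6 S3-0->S3 S3-1->S4 S4-0->S5 S4-1->S6 S5-0->S3 S5-1->S4 S6-0->S5 S6-1->S6

Because acceptance depends on a position counted from the end, the machine has to buffer the most recent 2 symbols. Make each state the string of the last up-to-2 symbols read; on input `x` shift the window left and append `x`. Accept when the buffered window has length 2 and begins with `0`.
A 7-state machine:
        0   1  
>  S0   S1  S2 
   S1   S3  S4 
   S2   S5  S6 
 * S3   S3  S4 
 * S4   S5  S6 
   S5   S3  S4 
   S6   S5  S6 
(> = start, * = accepting)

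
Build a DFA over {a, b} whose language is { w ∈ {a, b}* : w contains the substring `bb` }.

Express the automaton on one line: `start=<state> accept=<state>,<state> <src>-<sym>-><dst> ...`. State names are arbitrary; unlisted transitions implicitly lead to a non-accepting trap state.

Track how much of `bb` has been matched so far: state s0 is no progress, s2 is the absorbing accept state reached once `bb` has occurred. Intermediate states record partial matches; on a mismatch, fall back to the longest reusable overlap.
3 states suffice.
        a   b  
>  s0   s0  s1 
   s1   s0  s2 
 * s2   s2  s2 
(> = start, * = accepting)

start=s0 accept=s2 s0-a->s0 s0-b->s1 s1-a->s0 s1-b->s2 s2-a->s2 s2-b->s2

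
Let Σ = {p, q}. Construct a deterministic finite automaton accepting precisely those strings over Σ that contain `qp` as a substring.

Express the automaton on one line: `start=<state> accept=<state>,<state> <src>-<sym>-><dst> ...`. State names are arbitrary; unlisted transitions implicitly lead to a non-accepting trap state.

Track how much of `qp` has been matched so far: state s0 is no progress, s2 is the absorbing accept state reached once `qp` has occurred. Intermediate states record partial matches; on a mismatch, fall back to the longest reusable overlap.
3 states suffice.
        p   q  
>  s0   s0  s1 
   s1   s2  s1 
 * s2   s2  s2 
(> = start, * = accepting)

start=s0 accept=s2 s0-p->s0 s0-q->s1 s1-p->s2 s1-q->s1 s2-p->s2 s2-q->s2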